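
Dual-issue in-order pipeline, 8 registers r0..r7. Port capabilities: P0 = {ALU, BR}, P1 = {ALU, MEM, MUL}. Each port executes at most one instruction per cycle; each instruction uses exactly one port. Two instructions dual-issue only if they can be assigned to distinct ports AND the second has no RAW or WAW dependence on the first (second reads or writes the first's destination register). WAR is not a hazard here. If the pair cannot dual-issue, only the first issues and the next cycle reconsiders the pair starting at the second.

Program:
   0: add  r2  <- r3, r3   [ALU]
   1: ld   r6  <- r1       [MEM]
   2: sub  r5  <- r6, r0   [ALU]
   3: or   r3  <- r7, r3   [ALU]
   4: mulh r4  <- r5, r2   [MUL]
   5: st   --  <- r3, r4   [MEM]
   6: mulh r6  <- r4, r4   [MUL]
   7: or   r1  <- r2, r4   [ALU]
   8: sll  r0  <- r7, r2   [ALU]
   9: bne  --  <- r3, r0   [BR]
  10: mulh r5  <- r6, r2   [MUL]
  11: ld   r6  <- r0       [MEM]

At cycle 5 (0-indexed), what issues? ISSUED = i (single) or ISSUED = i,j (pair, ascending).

ISSUED = 8

0. add.ALU;ld.MEM @i0,i1  | dual
1. sub.ALU;or.ALU @i2,i3  | dual
2. mulh.MUL @i4  | no-port MUL/MEM
3. st.MEM @i5  | no-port MEM/MUL
4. mulh.MUL;or.ALU @i6,i7  | dual
5. sll.ALU @i8  | RAW r0
6. bne.BR;mulh.MUL @i9,i10  | dual
7. ld.MEM @i11  | tail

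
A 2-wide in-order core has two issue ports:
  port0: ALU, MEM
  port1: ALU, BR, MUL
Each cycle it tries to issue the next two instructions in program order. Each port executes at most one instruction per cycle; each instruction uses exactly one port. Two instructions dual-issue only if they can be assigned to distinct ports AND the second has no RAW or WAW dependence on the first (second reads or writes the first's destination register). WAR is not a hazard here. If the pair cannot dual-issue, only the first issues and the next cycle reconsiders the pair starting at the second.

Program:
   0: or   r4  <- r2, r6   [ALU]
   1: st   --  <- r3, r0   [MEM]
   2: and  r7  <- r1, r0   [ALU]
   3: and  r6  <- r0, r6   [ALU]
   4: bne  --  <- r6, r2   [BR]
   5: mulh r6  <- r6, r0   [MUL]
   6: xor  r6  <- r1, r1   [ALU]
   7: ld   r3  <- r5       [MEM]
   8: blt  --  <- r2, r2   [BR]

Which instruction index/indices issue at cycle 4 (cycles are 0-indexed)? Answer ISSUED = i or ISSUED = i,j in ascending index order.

[0] i0,i1  or+st  -- 2-wide
[1] i2,i3  and+and  -- 2-wide
[2] i4  bne  -- no-port BR/MUL
[3] i5  mulh  -- WAW r6
[4] i6,i7  xor+ld  -- 2-wide
[5] i8  blt  -- tail

ISSUED = 6,7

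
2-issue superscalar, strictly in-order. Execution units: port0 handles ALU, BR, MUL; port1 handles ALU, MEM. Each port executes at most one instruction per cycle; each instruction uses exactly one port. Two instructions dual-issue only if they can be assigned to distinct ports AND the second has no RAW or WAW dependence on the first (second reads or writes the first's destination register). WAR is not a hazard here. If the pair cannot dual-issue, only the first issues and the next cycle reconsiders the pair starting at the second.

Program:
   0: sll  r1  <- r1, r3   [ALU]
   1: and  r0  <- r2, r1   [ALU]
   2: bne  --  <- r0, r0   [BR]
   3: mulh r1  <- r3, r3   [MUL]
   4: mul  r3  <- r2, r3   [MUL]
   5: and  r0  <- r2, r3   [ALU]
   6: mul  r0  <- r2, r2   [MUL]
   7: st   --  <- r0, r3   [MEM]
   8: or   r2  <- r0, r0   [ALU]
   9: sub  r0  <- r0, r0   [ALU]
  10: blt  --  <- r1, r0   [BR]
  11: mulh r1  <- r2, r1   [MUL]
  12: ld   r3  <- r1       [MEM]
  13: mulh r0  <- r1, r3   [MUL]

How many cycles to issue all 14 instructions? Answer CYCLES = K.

CYCLES = 13

  cy0 -> i0 (sll) RAW r1
  cy1 -> i1 (and) RAW r0
  cy2 -> i2 (bne) no-port BR/MUL
  cy3 -> i3 (mulh) no-port MUL/MUL
  cy4 -> i4 (mul) RAW r3
  cy5 -> i5 (and) WAW r0
  cy6 -> i6 (mul) RAW r0
  cy7 -> i7,i8 (st/or) dual
  cy8 -> i9 (sub) RAW r0
  cy9 -> i10 (blt) no-port BR/MUL
  cy10 -> i11 (mulh) RAW r1
  cy11 -> i12 (ld) RAW r3
  cy12 -> i13 (mulh) tail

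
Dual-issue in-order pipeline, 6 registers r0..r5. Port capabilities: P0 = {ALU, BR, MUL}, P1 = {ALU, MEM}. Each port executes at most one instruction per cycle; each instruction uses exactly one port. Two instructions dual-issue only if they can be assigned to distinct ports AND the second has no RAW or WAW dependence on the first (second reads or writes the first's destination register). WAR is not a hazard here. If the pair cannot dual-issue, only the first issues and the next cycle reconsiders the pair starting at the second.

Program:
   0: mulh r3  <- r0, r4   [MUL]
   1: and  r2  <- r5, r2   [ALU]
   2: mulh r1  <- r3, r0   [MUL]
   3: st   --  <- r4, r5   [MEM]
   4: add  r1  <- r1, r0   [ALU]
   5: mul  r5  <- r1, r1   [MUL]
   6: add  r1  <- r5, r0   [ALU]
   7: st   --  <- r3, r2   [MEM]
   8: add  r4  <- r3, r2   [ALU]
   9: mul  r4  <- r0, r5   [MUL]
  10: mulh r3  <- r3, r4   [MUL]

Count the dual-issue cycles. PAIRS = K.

0. mulh and @i0&i1  | dual
1. mulh st @i2&i3  | dual
2. add @i4  | RAW r1
3. mul @i5  | RAW r5
4. add st @i6&i7  | dual
5. add @i8  | WAW r4
6. mul @i9  | no-port MUL/MUL
7. mulh @i10  | tail

PAIRS = 3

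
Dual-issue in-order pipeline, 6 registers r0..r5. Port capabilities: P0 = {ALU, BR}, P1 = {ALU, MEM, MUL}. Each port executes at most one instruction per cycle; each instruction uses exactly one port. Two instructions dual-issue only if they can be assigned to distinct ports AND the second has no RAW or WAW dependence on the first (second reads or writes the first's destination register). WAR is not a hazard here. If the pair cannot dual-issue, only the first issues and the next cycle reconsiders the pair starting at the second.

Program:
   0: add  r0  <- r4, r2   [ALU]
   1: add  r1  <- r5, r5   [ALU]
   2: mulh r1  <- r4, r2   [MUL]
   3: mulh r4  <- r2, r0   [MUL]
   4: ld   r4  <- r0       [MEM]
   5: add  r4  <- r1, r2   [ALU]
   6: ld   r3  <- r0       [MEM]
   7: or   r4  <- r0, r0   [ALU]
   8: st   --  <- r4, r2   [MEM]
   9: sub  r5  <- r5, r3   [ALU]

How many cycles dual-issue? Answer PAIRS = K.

#0 head=0: add.ALU/add.ALU i0/i1 pair
#1 head=2: mulh.MUL i2 no-port MUL/MUL
#2 head=3: mulh.MUL i3 no-port MUL/MEM
#3 head=4: ld.MEM i4 WAW r4
#4 head=5: add.ALU/ld.MEM i5/i6 pair
#5 head=7: or.ALU i7 RAW r4
#6 head=8: st.MEM/sub.ALU i8/i9 pair

PAIRS = 3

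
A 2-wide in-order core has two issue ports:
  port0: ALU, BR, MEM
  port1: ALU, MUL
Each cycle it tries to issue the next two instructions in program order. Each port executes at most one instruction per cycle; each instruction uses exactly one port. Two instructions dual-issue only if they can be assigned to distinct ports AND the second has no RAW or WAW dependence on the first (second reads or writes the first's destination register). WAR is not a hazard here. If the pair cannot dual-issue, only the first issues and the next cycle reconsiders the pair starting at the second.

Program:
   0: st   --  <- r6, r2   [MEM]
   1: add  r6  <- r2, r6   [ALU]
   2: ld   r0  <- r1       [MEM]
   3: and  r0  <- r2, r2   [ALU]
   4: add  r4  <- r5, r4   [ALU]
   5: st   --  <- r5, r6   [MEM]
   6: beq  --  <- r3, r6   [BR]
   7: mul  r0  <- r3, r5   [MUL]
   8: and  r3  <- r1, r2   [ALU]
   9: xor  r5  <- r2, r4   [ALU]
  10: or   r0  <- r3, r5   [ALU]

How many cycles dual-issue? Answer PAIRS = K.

PAIRS = 4

t=0 i0/i1:st add ; 2-wide
t=1 i2:ld ; WAW r0
t=2 i3/i4:and add ; 2-wide
t=3 i5:st ; no-port MEM/BR
t=4 i6/i7:beq mul ; 2-wide
t=5 i8/i9:and xor ; 2-wide
t=6 i10:or ; tail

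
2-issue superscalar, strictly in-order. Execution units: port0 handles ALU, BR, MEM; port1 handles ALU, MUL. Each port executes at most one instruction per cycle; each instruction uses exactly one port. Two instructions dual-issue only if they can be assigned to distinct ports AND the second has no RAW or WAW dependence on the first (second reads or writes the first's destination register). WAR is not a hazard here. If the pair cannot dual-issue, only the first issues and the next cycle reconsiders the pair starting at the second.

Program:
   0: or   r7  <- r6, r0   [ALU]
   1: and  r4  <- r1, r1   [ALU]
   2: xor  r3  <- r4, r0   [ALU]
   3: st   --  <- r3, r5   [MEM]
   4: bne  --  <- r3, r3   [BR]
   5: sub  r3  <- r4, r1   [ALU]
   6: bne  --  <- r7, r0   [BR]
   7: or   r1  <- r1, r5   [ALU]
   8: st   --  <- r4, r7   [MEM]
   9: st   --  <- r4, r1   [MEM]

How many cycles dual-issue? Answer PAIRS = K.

PAIRS = 3

  cy0 -> i0,i1 (or/and) dual
  cy1 -> i2 (xor) RAW r3
  cy2 -> i3 (st) no-port MEM/BR
  cy3 -> i4,i5 (bne/sub) dual
  cy4 -> i6,i7 (bne/or) dual
  cy5 -> i8 (st) no-port MEM/MEM
  cy6 -> i9 (st) tail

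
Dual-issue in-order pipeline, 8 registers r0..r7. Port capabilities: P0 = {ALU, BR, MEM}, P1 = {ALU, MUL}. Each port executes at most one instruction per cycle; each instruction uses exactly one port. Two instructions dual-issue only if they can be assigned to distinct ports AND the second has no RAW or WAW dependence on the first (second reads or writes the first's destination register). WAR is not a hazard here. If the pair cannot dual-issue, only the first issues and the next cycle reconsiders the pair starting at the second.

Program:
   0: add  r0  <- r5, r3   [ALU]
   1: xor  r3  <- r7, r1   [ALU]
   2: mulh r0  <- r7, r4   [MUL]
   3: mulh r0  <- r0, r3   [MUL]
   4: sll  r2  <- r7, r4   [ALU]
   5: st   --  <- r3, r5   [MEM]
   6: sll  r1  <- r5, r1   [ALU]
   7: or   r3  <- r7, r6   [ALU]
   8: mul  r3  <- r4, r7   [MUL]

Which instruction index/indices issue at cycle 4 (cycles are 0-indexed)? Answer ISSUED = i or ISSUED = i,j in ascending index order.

ISSUED = 7

#0 head=0: add.ALU/xor.ALU i0&i1 2-wide
#1 head=2: mulh.MUL i2 no-port MUL/MUL
#2 head=3: mulh.MUL/sll.ALU i3&i4 2-wide
#3 head=5: st.MEM/sll.ALU i5&i6 2-wide
#4 head=7: or.ALU i7 WAW r3
#5 head=8: mul.MUL i8 tail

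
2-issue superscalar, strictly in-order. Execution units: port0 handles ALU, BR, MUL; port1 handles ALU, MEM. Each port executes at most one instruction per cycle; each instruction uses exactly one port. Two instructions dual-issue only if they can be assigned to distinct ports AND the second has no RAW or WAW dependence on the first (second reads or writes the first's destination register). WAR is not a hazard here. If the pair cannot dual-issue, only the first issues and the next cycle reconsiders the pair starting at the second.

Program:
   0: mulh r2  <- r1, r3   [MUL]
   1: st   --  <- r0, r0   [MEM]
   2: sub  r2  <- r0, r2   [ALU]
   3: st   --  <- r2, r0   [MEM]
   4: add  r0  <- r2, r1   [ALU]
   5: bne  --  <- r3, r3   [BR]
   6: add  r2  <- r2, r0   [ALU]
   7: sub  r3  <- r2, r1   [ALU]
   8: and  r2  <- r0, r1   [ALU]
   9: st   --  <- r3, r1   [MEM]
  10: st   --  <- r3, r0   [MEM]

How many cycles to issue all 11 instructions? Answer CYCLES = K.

CYCLES = 7

t=0 i0/i1:mulh.MUL+st.MEM ; 2-wide
t=1 i2:sub.ALU ; RAW r2
t=2 i3/i4:st.MEM+add.ALU ; 2-wide
t=3 i5/i6:bne.BR+add.ALU ; 2-wide
t=4 i7/i8:sub.ALU+and.ALU ; 2-wide
t=5 i9:st.MEM ; no-port MEM/MEM
t=6 i10:st.MEM ; tail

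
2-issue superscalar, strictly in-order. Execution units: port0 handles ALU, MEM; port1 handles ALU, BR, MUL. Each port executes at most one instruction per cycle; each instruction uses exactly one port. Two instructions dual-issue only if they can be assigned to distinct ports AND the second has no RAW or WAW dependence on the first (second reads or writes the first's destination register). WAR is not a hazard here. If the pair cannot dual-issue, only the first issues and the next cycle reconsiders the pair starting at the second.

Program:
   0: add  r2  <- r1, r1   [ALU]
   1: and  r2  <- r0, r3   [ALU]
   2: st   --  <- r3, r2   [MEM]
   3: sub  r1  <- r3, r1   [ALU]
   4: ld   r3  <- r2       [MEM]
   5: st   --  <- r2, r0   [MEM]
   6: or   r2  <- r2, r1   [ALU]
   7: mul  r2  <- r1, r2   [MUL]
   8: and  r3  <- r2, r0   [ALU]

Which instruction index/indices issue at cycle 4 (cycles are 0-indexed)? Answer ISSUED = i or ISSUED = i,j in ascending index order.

ISSUED = 5,6

#0 head=0: add.ALU i0 WAW r2
#1 head=1: and.ALU i1 RAW r2
#2 head=2: st.MEM/sub.ALU i2,i3 pair
#3 head=4: ld.MEM i4 no-port MEM/MEM
#4 head=5: st.MEM/or.ALU i5,i6 pair
#5 head=7: mul.MUL i7 RAW r2
#6 head=8: and.ALU i8 tail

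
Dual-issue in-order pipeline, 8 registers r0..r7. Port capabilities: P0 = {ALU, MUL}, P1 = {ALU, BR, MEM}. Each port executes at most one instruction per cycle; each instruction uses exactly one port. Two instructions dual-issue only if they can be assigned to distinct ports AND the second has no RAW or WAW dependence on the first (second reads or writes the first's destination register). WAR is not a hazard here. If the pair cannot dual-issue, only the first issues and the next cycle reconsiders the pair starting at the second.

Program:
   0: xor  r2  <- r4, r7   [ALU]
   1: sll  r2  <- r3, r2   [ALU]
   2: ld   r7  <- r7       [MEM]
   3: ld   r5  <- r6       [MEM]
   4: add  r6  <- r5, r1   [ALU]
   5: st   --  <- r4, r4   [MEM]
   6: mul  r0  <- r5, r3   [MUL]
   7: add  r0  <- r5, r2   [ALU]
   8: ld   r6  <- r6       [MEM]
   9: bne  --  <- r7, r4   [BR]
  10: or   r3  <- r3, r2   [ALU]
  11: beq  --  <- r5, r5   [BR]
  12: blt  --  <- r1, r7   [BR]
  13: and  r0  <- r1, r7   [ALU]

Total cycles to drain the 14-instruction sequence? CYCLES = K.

#0 head=0: xor i0 RAW+WAW r2
#1 head=1: sll;ld i1&i2 2-wide
#2 head=3: ld i3 RAW r5
#3 head=4: add;st i4&i5 2-wide
#4 head=6: mul i6 WAW r0
#5 head=7: add;ld i7&i8 2-wide
#6 head=9: bne;or i9&i10 2-wide
#7 head=11: beq i11 no-port BR/BR
#8 head=12: blt;and i12&i13 2-wide

CYCLES = 9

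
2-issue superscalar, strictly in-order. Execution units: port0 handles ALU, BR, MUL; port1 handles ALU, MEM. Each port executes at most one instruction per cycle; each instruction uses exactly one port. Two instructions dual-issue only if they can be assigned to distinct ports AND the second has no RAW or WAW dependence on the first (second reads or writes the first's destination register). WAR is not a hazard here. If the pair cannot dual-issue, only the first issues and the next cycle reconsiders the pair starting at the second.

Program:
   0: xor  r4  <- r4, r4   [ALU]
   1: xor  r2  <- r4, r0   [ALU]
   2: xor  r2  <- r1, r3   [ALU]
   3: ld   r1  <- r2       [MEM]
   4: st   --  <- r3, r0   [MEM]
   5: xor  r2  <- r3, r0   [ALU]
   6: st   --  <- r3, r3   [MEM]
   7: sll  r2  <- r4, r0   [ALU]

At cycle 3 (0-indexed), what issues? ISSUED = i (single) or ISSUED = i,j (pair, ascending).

ISSUED = 3

c0: i0 xor.ALU  RAW r4
c1: i1 xor.ALU  WAW r2
c2: i2 xor.ALU  RAW r2
c3: i3 ld.MEM  no-port MEM/MEM
c4: i4+i5 st.MEM xor.ALU  dual
c5: i6+i7 st.MEM sll.ALU  dual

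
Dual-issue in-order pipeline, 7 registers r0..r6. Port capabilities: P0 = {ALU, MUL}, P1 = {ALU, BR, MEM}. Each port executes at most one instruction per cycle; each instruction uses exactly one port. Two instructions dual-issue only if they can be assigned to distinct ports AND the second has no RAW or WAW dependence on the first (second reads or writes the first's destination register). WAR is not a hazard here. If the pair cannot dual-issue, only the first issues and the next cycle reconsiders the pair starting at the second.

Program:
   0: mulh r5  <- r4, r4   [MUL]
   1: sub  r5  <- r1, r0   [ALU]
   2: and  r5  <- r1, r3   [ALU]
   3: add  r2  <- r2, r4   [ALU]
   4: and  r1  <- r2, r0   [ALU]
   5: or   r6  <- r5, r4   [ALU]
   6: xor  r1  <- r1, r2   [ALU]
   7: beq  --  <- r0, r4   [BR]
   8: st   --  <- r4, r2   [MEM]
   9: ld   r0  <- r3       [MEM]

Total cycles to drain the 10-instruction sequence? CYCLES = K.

CYCLES = 7

0. mulh @i0  | WAW r5
1. sub @i1  | WAW r5
2. and/add @i2&i3  | dual
3. and/or @i4&i5  | dual
4. xor/beq @i6&i7  | dual
5. st @i8  | no-port MEM/MEM
6. ld @i9  | tail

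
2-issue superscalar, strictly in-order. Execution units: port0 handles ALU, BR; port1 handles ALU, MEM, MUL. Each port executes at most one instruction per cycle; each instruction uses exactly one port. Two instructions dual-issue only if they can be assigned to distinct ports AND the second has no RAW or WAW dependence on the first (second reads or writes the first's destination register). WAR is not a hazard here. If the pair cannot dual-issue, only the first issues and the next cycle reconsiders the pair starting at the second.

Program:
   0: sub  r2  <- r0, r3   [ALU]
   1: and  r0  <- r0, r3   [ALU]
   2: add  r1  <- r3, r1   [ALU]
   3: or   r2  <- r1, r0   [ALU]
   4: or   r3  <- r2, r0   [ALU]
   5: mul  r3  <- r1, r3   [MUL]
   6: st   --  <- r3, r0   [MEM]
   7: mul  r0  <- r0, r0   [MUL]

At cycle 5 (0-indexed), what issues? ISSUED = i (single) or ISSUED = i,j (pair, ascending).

t=0 i0/i1:sub/and ; pair
t=1 i2:add ; RAW r1
t=2 i3:or ; RAW r2
t=3 i4:or ; RAW+WAW r3
t=4 i5:mul ; no-port MUL/MEM
t=5 i6:st ; no-port MEM/MUL
t=6 i7:mul ; tail

ISSUED = 6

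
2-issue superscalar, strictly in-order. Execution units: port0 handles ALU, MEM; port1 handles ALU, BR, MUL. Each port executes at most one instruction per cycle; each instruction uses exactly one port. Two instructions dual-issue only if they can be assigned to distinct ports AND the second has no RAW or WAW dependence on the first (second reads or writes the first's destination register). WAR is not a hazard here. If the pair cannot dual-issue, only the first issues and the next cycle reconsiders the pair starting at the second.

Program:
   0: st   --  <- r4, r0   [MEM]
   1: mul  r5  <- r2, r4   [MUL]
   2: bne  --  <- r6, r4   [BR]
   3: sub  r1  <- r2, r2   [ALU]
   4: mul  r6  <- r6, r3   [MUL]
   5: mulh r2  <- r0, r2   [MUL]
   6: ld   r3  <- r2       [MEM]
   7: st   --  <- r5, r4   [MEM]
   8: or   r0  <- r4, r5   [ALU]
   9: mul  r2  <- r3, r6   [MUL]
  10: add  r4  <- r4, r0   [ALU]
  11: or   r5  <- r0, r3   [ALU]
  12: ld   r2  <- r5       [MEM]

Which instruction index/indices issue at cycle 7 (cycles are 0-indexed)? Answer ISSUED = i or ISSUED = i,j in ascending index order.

ISSUED = 11

t=0 i0/i1:st.MEM;mul.MUL ; pair
t=1 i2/i3:bne.BR;sub.ALU ; pair
t=2 i4:mul.MUL ; no-port MUL/MUL
t=3 i5:mulh.MUL ; RAW r2
t=4 i6:ld.MEM ; no-port MEM/MEM
t=5 i7/i8:st.MEM;or.ALU ; pair
t=6 i9/i10:mul.MUL;add.ALU ; pair
t=7 i11:or.ALU ; RAW r5
t=8 i12:ld.MEM ; tail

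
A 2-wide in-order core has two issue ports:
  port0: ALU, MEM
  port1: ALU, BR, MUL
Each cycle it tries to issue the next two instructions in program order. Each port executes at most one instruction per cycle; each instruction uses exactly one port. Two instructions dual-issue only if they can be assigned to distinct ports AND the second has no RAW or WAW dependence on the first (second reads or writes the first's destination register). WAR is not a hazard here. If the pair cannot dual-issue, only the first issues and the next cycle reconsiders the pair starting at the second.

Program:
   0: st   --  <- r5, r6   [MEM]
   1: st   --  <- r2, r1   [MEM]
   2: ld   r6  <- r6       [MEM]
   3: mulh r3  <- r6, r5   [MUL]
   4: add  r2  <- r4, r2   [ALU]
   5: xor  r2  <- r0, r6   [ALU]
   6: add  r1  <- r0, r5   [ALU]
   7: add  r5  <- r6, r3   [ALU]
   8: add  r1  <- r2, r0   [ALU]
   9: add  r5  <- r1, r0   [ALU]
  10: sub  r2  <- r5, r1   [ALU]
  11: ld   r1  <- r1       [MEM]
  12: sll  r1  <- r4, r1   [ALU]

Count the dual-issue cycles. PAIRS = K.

#0 head=0: st i0 no-port MEM/MEM
#1 head=1: st i1 no-port MEM/MEM
#2 head=2: ld i2 RAW r6
#3 head=3: mulh add i3&i4 2-wide
#4 head=5: xor add i5&i6 2-wide
#5 head=7: add add i7&i8 2-wide
#6 head=9: add i9 RAW r5
#7 head=10: sub ld i10&i11 2-wide
#8 head=12: sll i12 tail

PAIRS = 4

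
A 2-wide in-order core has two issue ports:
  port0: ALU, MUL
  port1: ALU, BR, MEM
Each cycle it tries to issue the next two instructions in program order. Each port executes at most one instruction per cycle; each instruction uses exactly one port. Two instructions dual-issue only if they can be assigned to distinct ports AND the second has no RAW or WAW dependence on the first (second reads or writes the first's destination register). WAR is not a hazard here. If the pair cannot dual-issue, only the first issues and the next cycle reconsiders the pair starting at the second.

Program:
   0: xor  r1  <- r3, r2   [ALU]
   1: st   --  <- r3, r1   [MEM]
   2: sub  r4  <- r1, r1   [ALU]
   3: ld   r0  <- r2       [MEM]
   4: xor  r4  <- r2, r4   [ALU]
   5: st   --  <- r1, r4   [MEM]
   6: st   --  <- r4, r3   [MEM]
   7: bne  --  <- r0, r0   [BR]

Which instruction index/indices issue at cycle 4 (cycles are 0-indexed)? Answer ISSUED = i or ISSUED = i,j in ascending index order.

[0] i0  xor  -- RAW r1
[1] i1,i2  st/sub  -- dual
[2] i3,i4  ld/xor  -- dual
[3] i5  st  -- no-port MEM/MEM
[4] i6  st  -- no-port MEM/BR
[5] i7  bne  -- tail

ISSUED = 6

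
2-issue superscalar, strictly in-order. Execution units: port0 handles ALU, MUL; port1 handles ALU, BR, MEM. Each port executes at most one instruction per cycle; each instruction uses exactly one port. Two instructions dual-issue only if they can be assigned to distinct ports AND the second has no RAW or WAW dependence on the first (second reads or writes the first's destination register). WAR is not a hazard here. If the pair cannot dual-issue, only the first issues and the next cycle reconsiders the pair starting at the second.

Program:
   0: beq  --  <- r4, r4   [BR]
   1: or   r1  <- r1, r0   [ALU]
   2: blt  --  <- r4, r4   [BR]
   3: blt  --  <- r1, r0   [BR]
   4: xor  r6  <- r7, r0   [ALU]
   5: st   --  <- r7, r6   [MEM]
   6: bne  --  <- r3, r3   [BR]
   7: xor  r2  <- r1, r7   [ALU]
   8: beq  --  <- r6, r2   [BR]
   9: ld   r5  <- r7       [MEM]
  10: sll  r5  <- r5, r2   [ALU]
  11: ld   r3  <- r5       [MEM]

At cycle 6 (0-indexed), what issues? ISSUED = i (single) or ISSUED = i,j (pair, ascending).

ISSUED = 9

[0] i0/i1  beq.BR or.ALU  -- 2-wide
[1] i2  blt.BR  -- no-port BR/BR
[2] i3/i4  blt.BR xor.ALU  -- 2-wide
[3] i5  st.MEM  -- no-port MEM/BR
[4] i6/i7  bne.BR xor.ALU  -- 2-wide
[5] i8  beq.BR  -- no-port BR/MEM
[6] i9  ld.MEM  -- RAW+WAW r5
[7] i10  sll.ALU  -- RAW r5
[8] i11  ld.MEM  -- tail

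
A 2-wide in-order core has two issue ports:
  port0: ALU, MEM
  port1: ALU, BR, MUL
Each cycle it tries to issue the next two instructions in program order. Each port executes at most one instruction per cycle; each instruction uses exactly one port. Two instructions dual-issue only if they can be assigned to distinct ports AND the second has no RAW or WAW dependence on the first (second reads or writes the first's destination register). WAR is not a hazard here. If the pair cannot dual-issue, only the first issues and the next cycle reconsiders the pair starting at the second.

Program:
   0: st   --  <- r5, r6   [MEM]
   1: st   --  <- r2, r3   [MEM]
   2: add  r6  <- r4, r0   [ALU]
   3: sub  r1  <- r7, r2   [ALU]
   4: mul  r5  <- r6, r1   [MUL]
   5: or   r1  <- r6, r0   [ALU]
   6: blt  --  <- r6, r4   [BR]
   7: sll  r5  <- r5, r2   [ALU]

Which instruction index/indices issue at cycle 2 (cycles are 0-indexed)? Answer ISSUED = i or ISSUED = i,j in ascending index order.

[0] i0  st  -- no-port MEM/MEM
[1] i1/i2  st add  -- dual
[2] i3  sub  -- RAW r1
[3] i4/i5  mul or  -- dual
[4] i6/i7  blt sll  -- dual

ISSUED = 3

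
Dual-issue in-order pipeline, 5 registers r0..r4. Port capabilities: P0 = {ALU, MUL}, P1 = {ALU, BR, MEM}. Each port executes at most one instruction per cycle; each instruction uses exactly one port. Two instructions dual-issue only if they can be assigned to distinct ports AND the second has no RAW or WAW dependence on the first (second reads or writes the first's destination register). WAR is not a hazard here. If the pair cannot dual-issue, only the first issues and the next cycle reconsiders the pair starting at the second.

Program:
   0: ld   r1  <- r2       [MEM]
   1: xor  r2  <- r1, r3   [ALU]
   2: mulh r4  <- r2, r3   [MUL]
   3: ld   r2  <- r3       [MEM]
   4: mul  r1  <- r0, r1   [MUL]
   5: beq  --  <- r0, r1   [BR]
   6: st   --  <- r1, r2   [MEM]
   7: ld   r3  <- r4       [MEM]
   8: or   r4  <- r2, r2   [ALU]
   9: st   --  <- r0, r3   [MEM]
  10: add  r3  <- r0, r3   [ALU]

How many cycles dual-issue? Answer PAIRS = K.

PAIRS = 3

  cy0 -> i0 (ld) RAW r1
  cy1 -> i1 (xor) RAW r2
  cy2 -> i2&i3 (mulh/ld) dual
  cy3 -> i4 (mul) RAW r1
  cy4 -> i5 (beq) no-port BR/MEM
  cy5 -> i6 (st) no-port MEM/MEM
  cy6 -> i7&i8 (ld/or) dual
  cy7 -> i9&i10 (st/add) dual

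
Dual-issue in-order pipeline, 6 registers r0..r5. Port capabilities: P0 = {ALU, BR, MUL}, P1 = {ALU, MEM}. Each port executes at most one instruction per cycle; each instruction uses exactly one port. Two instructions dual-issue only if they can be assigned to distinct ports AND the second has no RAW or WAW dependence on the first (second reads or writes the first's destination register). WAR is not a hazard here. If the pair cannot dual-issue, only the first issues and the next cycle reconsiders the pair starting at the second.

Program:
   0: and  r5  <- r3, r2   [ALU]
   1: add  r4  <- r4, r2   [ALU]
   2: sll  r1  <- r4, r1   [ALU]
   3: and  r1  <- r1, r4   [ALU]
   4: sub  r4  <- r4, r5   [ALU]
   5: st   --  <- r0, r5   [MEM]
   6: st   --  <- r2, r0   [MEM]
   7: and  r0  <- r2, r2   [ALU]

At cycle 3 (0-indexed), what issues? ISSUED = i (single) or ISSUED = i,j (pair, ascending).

ISSUED = 5

0. and.ALU;add.ALU @i0/i1  | dual
1. sll.ALU @i2  | RAW+WAW r1
2. and.ALU;sub.ALU @i3/i4  | dual
3. st.MEM @i5  | no-port MEM/MEM
4. st.MEM;and.ALU @i6/i7  | dual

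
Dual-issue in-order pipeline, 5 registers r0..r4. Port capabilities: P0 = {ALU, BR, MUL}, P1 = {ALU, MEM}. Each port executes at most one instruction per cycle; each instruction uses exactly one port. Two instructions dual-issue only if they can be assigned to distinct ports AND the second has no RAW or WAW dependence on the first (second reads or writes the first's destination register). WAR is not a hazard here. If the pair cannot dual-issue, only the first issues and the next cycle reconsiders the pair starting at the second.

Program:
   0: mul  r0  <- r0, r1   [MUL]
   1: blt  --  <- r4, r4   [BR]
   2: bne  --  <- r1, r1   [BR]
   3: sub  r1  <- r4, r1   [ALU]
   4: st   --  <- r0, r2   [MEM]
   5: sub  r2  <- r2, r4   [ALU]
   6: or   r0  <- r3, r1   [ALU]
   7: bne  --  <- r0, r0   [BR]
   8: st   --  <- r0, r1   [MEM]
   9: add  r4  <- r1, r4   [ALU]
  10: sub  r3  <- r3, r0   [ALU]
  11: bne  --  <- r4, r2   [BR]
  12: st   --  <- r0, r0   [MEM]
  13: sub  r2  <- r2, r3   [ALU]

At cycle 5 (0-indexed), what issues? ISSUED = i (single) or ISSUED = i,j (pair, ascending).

c0: i0 mul  no-port MUL/BR
c1: i1 blt  no-port BR/BR
c2: i2/i3 bne/sub  2-wide
c3: i4/i5 st/sub  2-wide
c4: i6 or  RAW r0
c5: i7/i8 bne/st  2-wide
c6: i9/i10 add/sub  2-wide
c7: i11/i12 bne/st  2-wide
c8: i13 sub  tail

ISSUED = 7,8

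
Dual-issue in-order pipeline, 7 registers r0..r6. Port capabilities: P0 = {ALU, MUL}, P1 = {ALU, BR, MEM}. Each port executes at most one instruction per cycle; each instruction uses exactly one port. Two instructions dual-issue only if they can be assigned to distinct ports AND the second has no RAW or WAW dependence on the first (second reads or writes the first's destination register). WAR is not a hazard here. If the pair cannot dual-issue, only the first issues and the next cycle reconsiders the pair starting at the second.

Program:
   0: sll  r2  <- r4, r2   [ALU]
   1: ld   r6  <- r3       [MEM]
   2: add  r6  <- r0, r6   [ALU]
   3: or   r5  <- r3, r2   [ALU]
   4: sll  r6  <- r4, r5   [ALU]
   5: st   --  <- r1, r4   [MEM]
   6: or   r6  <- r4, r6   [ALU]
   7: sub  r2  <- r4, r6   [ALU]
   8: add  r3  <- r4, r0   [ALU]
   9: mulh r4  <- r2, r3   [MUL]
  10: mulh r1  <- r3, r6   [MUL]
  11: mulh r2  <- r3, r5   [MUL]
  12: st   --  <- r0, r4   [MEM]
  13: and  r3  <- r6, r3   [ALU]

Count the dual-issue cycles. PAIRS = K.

PAIRS = 5

[0] i0,i1  sll.ALU;ld.MEM  -- 2-wide
[1] i2,i3  add.ALU;or.ALU  -- 2-wide
[2] i4,i5  sll.ALU;st.MEM  -- 2-wide
[3] i6  or.ALU  -- RAW r6
[4] i7,i8  sub.ALU;add.ALU  -- 2-wide
[5] i9  mulh.MUL  -- no-port MUL/MUL
[6] i10  mulh.MUL  -- no-port MUL/MUL
[7] i11,i12  mulh.MUL;st.MEM  -- 2-wide
[8] i13  and.ALU  -- tail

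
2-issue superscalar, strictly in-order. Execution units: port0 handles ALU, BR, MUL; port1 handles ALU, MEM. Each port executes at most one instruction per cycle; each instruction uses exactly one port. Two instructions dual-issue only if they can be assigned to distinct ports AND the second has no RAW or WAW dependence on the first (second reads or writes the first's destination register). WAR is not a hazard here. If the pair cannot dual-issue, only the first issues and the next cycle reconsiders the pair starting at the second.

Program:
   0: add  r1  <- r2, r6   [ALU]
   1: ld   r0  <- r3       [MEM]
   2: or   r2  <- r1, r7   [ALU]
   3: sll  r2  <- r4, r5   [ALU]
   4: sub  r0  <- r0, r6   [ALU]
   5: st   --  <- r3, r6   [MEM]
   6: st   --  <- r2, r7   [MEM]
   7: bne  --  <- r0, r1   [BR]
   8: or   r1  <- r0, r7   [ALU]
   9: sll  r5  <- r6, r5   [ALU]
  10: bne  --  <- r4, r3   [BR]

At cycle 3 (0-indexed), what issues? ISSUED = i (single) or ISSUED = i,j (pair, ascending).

t=0 i0+i1:add+ld ; dual
t=1 i2:or ; WAW r2
t=2 i3+i4:sll+sub ; dual
t=3 i5:st ; no-port MEM/MEM
t=4 i6+i7:st+bne ; dual
t=5 i8+i9:or+sll ; dual
t=6 i10:bne ; tail

ISSUED = 5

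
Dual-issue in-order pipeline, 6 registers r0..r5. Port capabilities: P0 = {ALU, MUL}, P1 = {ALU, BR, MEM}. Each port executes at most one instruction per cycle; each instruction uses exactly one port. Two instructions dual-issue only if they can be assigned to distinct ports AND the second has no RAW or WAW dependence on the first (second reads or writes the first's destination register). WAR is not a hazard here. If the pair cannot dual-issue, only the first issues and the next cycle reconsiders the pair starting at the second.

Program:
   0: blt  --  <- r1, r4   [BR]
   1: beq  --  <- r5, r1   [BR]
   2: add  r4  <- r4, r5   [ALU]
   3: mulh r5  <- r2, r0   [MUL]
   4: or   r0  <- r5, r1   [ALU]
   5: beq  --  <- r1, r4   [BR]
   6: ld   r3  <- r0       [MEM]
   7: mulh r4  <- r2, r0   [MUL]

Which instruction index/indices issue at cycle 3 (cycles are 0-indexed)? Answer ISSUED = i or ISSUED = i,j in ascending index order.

ISSUED = 4,5

[0] i0  blt  -- no-port BR/BR
[1] i1+i2  beq;add  -- dual
[2] i3  mulh  -- RAW r5
[3] i4+i5  or;beq  -- dual
[4] i6+i7  ld;mulh  -- dual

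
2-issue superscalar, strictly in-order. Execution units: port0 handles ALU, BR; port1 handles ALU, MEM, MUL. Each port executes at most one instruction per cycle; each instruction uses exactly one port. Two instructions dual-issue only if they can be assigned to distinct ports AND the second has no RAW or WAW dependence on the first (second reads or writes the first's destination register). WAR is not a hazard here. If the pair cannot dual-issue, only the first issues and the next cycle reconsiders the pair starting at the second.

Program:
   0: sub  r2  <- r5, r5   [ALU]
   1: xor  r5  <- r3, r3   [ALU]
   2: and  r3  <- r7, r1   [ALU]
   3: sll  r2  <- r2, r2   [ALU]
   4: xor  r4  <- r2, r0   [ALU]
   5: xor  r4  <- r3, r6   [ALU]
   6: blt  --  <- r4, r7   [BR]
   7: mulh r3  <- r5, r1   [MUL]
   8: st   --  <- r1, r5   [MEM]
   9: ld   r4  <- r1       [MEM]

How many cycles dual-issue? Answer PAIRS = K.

PAIRS = 3

  cy0 -> i0+i1 (sub+xor) pair
  cy1 -> i2+i3 (and+sll) pair
  cy2 -> i4 (xor) WAW r4
  cy3 -> i5 (xor) RAW r4
  cy4 -> i6+i7 (blt+mulh) pair
  cy5 -> i8 (st) no-port MEM/MEM
  cy6 -> i9 (ld) tail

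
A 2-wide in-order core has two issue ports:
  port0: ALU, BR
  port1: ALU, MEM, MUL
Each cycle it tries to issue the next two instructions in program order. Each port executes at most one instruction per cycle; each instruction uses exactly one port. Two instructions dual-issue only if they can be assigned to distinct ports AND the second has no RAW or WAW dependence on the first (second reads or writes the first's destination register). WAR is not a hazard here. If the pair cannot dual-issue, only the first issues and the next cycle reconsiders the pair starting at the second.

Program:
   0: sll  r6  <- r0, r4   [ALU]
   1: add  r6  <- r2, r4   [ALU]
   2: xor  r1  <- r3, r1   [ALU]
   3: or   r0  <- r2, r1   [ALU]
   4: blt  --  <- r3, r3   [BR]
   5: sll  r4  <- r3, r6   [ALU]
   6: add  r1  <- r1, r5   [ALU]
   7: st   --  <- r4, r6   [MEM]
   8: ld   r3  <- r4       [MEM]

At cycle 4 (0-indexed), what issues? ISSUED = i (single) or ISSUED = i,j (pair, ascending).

ISSUED = 7

0. sll @i0  | WAW r6
1. add/xor @i1,i2  | pair
2. or/blt @i3,i4  | pair
3. sll/add @i5,i6  | pair
4. st @i7  | no-port MEM/MEM
5. ld @i8  | tail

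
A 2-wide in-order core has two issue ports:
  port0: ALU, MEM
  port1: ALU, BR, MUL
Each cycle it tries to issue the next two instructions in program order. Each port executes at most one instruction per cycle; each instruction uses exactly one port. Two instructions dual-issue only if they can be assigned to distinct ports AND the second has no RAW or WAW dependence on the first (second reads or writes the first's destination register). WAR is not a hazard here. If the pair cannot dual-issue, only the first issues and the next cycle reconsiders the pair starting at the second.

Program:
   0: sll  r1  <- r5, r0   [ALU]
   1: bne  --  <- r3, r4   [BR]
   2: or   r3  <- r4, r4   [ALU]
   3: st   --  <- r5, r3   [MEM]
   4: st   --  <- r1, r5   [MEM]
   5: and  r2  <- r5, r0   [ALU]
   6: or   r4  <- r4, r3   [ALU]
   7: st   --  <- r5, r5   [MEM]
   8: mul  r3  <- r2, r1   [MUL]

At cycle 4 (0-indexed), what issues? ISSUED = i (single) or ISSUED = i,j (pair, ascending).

t=0 i0&i1:sll/bne ; dual
t=1 i2:or ; RAW r3
t=2 i3:st ; no-port MEM/MEM
t=3 i4&i5:st/and ; dual
t=4 i6&i7:or/st ; dual
t=5 i8:mul ; tail

ISSUED = 6,7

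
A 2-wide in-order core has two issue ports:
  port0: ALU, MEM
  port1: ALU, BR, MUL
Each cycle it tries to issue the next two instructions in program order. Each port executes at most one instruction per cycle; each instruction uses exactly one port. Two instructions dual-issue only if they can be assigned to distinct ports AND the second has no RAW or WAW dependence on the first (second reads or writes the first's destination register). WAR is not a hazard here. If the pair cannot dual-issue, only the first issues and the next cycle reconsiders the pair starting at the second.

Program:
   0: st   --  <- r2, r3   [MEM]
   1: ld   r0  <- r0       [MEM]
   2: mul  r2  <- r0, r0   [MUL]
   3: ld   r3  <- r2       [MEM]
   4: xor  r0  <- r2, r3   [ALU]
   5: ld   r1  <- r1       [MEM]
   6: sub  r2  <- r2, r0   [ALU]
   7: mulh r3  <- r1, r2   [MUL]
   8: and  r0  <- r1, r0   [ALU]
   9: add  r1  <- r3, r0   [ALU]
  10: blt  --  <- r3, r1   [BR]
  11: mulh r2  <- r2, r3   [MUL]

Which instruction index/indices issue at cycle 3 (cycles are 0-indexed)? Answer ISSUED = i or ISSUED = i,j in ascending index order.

ISSUED = 3

t=0 i0:st ; no-port MEM/MEM
t=1 i1:ld ; RAW r0
t=2 i2:mul ; RAW r2
t=3 i3:ld ; RAW r3
t=4 i4+i5:xor;ld ; pair
t=5 i6:sub ; RAW r2
t=6 i7+i8:mulh;and ; pair
t=7 i9:add ; RAW r1
t=8 i10:blt ; no-port BR/MUL
t=9 i11:mulh ; tail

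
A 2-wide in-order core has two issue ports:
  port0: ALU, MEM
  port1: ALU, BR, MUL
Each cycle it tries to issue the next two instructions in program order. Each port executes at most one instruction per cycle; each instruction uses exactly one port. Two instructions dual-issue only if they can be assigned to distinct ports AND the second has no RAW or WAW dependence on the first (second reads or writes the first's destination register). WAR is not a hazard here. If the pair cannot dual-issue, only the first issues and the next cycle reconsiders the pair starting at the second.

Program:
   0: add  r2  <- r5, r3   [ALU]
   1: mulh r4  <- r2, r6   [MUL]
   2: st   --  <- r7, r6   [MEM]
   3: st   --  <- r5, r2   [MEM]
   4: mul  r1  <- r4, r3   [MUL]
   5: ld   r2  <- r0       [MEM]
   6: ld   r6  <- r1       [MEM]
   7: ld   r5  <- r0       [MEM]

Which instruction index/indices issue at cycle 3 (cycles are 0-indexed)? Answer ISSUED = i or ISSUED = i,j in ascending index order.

c0: i0 add  RAW r2
c1: i1,i2 mulh st  dual
c2: i3,i4 st mul  dual
c3: i5 ld  no-port MEM/MEM
c4: i6 ld  no-port MEM/MEM
c5: i7 ld  tail

ISSUED = 5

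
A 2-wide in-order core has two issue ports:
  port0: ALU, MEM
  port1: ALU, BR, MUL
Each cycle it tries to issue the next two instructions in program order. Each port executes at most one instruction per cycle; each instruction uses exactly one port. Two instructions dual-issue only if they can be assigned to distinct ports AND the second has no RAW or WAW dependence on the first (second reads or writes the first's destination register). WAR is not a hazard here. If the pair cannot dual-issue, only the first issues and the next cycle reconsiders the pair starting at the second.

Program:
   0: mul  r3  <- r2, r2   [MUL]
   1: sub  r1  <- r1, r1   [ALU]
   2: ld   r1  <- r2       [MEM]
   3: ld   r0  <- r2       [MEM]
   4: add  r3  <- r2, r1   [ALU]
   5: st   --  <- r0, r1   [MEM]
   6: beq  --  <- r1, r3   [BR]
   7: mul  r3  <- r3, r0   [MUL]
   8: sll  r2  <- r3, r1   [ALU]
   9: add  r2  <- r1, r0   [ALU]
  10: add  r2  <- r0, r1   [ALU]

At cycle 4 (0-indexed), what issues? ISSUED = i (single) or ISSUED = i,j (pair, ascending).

c0: i0+i1 mul sub  pair
c1: i2 ld  no-port MEM/MEM
c2: i3+i4 ld add  pair
c3: i5+i6 st beq  pair
c4: i7 mul  RAW r3
c5: i8 sll  WAW r2
c6: i9 add  WAW r2
c7: i10 add  tail

ISSUED = 7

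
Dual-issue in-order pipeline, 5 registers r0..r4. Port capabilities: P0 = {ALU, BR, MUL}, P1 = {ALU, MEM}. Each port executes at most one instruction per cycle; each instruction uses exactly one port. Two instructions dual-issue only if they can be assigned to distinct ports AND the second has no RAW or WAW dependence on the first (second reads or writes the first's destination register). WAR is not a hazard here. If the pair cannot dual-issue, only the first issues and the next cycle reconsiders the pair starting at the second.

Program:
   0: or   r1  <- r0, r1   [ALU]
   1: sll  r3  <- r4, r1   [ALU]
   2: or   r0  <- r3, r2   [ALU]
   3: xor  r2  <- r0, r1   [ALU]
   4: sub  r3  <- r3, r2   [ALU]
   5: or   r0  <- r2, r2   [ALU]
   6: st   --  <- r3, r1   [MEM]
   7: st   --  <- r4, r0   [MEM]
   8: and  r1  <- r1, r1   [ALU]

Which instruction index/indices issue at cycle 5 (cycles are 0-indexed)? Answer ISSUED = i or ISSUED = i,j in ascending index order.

ISSUED = 6

t=0 i0:or ; RAW r1
t=1 i1:sll ; RAW r3
t=2 i2:or ; RAW r0
t=3 i3:xor ; RAW r2
t=4 i4,i5:sub+or ; 2-wide
t=5 i6:st ; no-port MEM/MEM
t=6 i7,i8:st+and ; 2-wide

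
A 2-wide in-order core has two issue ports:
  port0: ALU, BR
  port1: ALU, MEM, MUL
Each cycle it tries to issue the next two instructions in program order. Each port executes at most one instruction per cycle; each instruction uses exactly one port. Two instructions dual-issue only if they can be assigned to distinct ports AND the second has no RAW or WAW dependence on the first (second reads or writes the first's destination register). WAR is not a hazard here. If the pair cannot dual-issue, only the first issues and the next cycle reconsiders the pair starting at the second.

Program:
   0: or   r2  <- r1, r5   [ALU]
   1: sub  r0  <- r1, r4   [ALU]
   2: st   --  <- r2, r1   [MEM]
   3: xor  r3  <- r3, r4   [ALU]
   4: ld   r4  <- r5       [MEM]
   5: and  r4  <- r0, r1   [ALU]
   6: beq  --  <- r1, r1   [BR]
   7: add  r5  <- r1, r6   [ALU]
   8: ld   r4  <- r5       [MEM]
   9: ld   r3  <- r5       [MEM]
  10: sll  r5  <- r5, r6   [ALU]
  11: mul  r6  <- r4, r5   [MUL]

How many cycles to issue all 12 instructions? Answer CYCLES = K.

CYCLES = 8

0. or+sub @i0+i1  | 2-wide
1. st+xor @i2+i3  | 2-wide
2. ld @i4  | WAW r4
3. and+beq @i5+i6  | 2-wide
4. add @i7  | RAW r5
5. ld @i8  | no-port MEM/MEM
6. ld+sll @i9+i10  | 2-wide
7. mul @i11  | tail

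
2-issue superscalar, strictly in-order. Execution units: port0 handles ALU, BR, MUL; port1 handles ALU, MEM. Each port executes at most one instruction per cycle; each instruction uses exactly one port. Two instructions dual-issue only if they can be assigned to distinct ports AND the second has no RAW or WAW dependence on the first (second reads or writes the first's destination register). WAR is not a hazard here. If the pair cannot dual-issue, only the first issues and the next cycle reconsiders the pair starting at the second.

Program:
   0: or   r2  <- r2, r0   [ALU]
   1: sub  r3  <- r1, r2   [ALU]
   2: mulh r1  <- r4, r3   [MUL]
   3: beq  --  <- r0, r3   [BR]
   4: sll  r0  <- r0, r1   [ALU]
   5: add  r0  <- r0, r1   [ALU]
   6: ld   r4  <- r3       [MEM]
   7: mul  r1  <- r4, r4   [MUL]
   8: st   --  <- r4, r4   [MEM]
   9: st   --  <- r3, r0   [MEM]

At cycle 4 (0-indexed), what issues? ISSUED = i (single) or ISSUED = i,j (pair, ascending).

c0: i0 or  RAW r2
c1: i1 sub  RAW r3
c2: i2 mulh  no-port MUL/BR
c3: i3,i4 beq sll  dual
c4: i5,i6 add ld  dual
c5: i7,i8 mul st  dual
c6: i9 st  tail

ISSUED = 5,6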